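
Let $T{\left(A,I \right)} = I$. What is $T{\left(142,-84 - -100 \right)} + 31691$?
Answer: $31707$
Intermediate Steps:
$T{\left(142,-84 - -100 \right)} + 31691 = \left(-84 - -100\right) + 31691 = \left(-84 + 100\right) + 31691 = 16 + 31691 = 31707$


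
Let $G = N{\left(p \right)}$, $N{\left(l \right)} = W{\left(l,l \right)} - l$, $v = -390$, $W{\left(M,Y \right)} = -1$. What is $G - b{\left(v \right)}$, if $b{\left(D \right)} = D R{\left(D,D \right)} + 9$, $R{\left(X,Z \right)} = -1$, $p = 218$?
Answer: $-618$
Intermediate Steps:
$N{\left(l \right)} = -1 - l$
$G = -219$ ($G = -1 - 218 = -219$)
$b{\left(D \right)} = 9 - D$ ($b{\left(D \right)} = D \left(-1\right) + 9 = - D + 9 = 9 - D$)
$G - b{\left(v \right)} = -219 - \left(9 - -390\right) = -219 - \left(9 + 390\right) = -219 - 399 = -618$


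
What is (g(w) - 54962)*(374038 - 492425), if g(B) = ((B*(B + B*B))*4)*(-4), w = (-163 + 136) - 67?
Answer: -1550041701322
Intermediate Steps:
w = -94 (w = -27 - 67 = -94)
g(B) = -16*B*(B + B²) (g(B) = ((B*(B + B²))*4)*(-4) = (4*B*(B + B²))*(-4) = -16*B*(B + B²))
(g(w) - 54962)*(374038 - 492425) = (16*(-94)²*(-1 - 1*(-94)) - 54962)*(374038 - 492425) = (16*8836*(-1 + 94) - 54962)*(-118387) = (16*8836*93 - 54962)*(-118387) = (13147968 - 54962)*(-118387) = 13093006*(-118387) = -1550041701322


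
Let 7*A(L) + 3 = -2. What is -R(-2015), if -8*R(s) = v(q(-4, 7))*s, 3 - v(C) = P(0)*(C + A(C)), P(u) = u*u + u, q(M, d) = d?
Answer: -6045/8 ≈ -755.63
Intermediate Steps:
A(L) = -5/7 (A(L) = -3/7 + (1/7)*(-2) = -3/7 - 2/7 = -5/7)
P(u) = u + u**2 (P(u) = u**2 + u = u + u**2)
v(C) = 3 (v(C) = 3 - 0*(1 + 0)*(C - 5/7) = 3 - 0*1*(-5/7 + C) = 3 - 0*(-5/7 + C) = 3 - 1*0 = 3 + 0 = 3)
R(s) = -3*s/8
-R(-2015) = -(-3)*(-2015)/8 = -1*6045/8 = -6045/8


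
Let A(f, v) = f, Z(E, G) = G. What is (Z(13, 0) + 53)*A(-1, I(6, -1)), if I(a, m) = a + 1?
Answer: -53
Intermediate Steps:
I(a, m) = 1 + a
(Z(13, 0) + 53)*A(-1, I(6, -1)) = (0 + 53)*(-1) = 53*(-1) = -53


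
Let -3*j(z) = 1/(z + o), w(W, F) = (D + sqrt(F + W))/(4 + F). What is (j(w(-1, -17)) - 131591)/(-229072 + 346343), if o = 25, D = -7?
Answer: -21760284691/19392284373 - 13*I*sqrt(2)/12928189582 ≈ -1.1221 - 1.4221e-9*I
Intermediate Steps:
w(W, F) = (-7 + sqrt(F + W))/(4 + F)
j(z) = -1/(3*(25 + z)) (j(z) = -1/(3*(z + 25)) = -1/(3*(25 + z)))
(j(w(-1, -17)) - 131591)/(-229072 + 346343) = (-1/(75 + 3*((-7 + sqrt(-17 - 1))/(4 - 17))) - 131591)/(-229072 + 346343) = (-1/(75 + 3*((-7 + sqrt(-18))/(-13))) - 131591)/117271 = (-1/(75 + 3*(-(-7 + 3*I*sqrt(2))/13)) - 131591)*(1/117271) = (-1/(75 + 3*(7/13 - 3*I*sqrt(2)/13)) - 131591)*(1/117271) = (-1/(75 + (21/13 - 9*I*sqrt(2)/13)) - 131591)*(1/117271) = (-1/(996/13 - 9*I*sqrt(2)/13) - 131591)*(1/117271) = (-131591 - 1/(996/13 - 9*I*sqrt(2)/13))*(1/117271) = -131591/117271 - 1/(117271*(996/13 - 9*I*sqrt(2)/13))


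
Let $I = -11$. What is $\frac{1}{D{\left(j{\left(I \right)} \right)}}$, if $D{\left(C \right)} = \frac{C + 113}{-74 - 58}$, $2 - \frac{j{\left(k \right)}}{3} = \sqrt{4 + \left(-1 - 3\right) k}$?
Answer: $- \frac{15708}{13729} - \frac{1584 \sqrt{3}}{13729} \approx -1.344$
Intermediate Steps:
$j{\left(k \right)} = 6 - 3 \sqrt{4 - 4 k}$ ($j{\left(k \right)} = 6 - 3 \sqrt{4 + \left(-1 - 3\right) k} = 6 - 3 \sqrt{4 - 4 k}$)
$D{\left(C \right)} = - \frac{113}{132} - \frac{C}{132}$ ($D{\left(C \right)} = \frac{113 + C}{-132} = \left(113 + C\right) \left(- \frac{1}{132}\right) = - \frac{113}{132} - \frac{C}{132}$)
$\frac{1}{D{\left(j{\left(I \right)} \right)}} = \frac{1}{- \frac{113}{132} - \frac{6 - 6 \sqrt{1 - -11}}{132}} = \frac{1}{- \frac{113}{132} - \frac{6 - 6 \sqrt{1 + 11}}{132}} = \frac{1}{- \frac{113}{132} - \frac{6 - 6 \sqrt{12}}{132}} = \frac{1}{- \frac{113}{132} - \frac{6 - 6 \cdot 2 \sqrt{3}}{132}} = \frac{1}{- \frac{113}{132} - \frac{6 - 12 \sqrt{3}}{132}} = \frac{1}{- \frac{113}{132} - \left(\frac{1}{22} - \frac{\sqrt{3}}{11}\right)} = \frac{1}{- \frac{119}{132} + \frac{\sqrt{3}}{11}}$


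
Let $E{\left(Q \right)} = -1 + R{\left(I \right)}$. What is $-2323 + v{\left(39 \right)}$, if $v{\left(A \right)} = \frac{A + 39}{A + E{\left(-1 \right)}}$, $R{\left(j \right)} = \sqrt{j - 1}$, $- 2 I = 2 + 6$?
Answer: $\frac{- 2323 \sqrt{5} + 88196 i}{\sqrt{5} - 38 i} \approx -2321.0 - 0.12037 i$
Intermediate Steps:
$I = -4$ ($I = - \frac{2 + 6}{2} = \left(- \frac{1}{2}\right) 8 = -4$)
$R{\left(j \right)} = \sqrt{-1 + j}$
$E{\left(Q \right)} = -1 + i \sqrt{5}$ ($E{\left(Q \right)} = -1 + \sqrt{-1 - 4} = -1 + \sqrt{-5} = -1 + i \sqrt{5}$)
$v{\left(A \right)} = \frac{39 + A}{-1 + A + i \sqrt{5}}$ ($v{\left(A \right)} = \frac{A + 39}{A - \left(1 - i \sqrt{5}\right)} = \frac{39 + A}{-1 + A + i \sqrt{5}}$)
$-2323 + v{\left(39 \right)} = -2323 + \frac{39 + 39}{-1 + 39 + i \sqrt{5}} = -2323 + \frac{1}{38 + i \sqrt{5}} \cdot 78 = -2323 + \frac{78}{38 + i \sqrt{5}}$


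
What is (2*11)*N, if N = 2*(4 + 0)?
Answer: 176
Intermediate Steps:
N = 8 (N = 2*4 = 8)
(2*11)*N = (2*11)*8 = 22*8 = 176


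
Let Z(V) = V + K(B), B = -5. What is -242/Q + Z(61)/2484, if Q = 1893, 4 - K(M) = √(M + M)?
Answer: -159361/1567404 - I*√10/2484 ≈ -0.10167 - 0.0012731*I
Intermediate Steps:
K(M) = 4 - √2*√M (K(M) = 4 - √(M + M) = 4 - √(2*M) = 4 - √2*√M)
Z(V) = 4 + V - I*√10 (Z(V) = V + (4 - √2*√(-5)) = V + (4 - √2*I*√5) = V + (4 - I*√10) = 4 + V - I*√10)
-242/Q + Z(61)/2484 = -242/1893 + (4 + 61 - I*√10)/2484 = -242*1/1893 + (65 - I*√10)*(1/2484) = -242/1893 + (65/2484 - I*√10/2484) = -159361/1567404 - I*√10/2484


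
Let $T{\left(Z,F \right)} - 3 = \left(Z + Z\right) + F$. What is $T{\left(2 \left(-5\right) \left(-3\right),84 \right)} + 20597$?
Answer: $20744$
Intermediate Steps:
$T{\left(Z,F \right)} = 3 + F + 2 Z$ ($T{\left(Z,F \right)} = 3 + \left(\left(Z + Z\right) + F\right) = 3 + \left(2 Z + F\right) = 3 + \left(F + 2 Z\right) = 3 + F + 2 Z$)
$T{\left(2 \left(-5\right) \left(-3\right),84 \right)} + 20597 = \left(3 + 84 + 2 \cdot 2 \left(-5\right) \left(-3\right)\right) + 20597 = \left(3 + 84 + 2 \left(\left(-10\right) \left(-3\right)\right)\right) + 20597 = \left(3 + 84 + 2 \cdot 30\right) + 20597 = \left(3 + 84 + 60\right) + 20597 = 147 + 20597 = 20744$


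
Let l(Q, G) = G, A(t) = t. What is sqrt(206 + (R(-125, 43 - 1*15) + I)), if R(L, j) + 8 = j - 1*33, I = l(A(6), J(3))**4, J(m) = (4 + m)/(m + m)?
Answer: sqrt(252529)/36 ≈ 13.959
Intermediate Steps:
J(m) = (4 + m)/(2*m) (J(m) = (4 + m)/((2*m)) = (4 + m)*(1/(2*m)) = (4 + m)/(2*m))
I = 2401/1296 (I = ((1/2)*(4 + 3)/3)**4 = ((1/2)*(1/3)*7)**4 = (7/6)**4 = 2401/1296 ≈ 1.8526)
R(L, j) = -41 + j (R(L, j) = -8 + (j - 1*33) = -8 + (j - 33) = -8 + (-33 + j) = -41 + j)
sqrt(206 + (R(-125, 43 - 1*15) + I)) = sqrt(206 + ((-41 + (43 - 1*15)) + 2401/1296)) = sqrt(206 + ((-41 + (43 - 15)) + 2401/1296)) = sqrt(206 + ((-41 + 28) + 2401/1296)) = sqrt(206 + (-13 + 2401/1296)) = sqrt(206 - 14447/1296) = sqrt(252529/1296) = sqrt(252529)/36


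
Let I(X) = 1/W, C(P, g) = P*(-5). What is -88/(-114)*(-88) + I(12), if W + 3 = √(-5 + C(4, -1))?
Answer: -131819/1938 - 5*I/34 ≈ -68.018 - 0.14706*I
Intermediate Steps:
C(P, g) = -5*P
W = -3 + 5*I (W = -3 + √(-5 - 5*4) = -3 + √(-5 - 20) = -3 + √(-25) = -3 + 5*I ≈ -3.0 + 5.0*I)
I(X) = (-3 - 5*I)/34 (I(X) = 1/(-3 + 5*I) = (-3 - 5*I)/34)
-88/(-114)*(-88) + I(12) = -88/(-114)*(-88) + (-3/34 - 5*I/34) = -88*(-1/114)*(-88) + (-3/34 - 5*I/34) = (44/57)*(-88) + (-3/34 - 5*I/34) = -3872/57 + (-3/34 - 5*I/34) = -131819/1938 - 5*I/34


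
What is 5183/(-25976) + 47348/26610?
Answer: 545996009/345610680 ≈ 1.5798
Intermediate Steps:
5183/(-25976) + 47348/26610 = 5183*(-1/25976) + 47348*(1/26610) = -5183/25976 + 23674/13305 = 545996009/345610680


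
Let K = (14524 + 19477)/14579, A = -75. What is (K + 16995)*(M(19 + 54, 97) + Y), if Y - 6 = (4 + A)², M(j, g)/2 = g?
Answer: 1298741319546/14579 ≈ 8.9083e+7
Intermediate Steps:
M(j, g) = 2*g
Y = 5047 (Y = 6 + (4 - 75)² = 6 + (-71)² = 6 + 5041 = 5047)
K = 34001/14579 (K = 34001*(1/14579) = 34001/14579 ≈ 2.3322)
(K + 16995)*(M(19 + 54, 97) + Y) = (34001/14579 + 16995)*(2*97 + 5047) = 247804106*(194 + 5047)/14579 = (247804106/14579)*5241 = 1298741319546/14579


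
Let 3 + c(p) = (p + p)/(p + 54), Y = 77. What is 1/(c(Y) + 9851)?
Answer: 131/1290242 ≈ 0.00010153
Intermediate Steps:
c(p) = -3 + 2*p/(54 + p) (c(p) = -3 + (p + p)/(p + 54) = -3 + (2*p)/(54 + p) = -3 + 2*p/(54 + p))
1/(c(Y) + 9851) = 1/((-162 - 1*77)/(54 + 77) + 9851) = 1/((-162 - 77)/131 + 9851) = 1/((1/131)*(-239) + 9851) = 1/(-239/131 + 9851) = 1/(1290242/131) = 131/1290242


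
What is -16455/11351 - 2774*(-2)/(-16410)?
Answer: -166500949/93134955 ≈ -1.7877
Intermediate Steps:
-16455/11351 - 2774*(-2)/(-16410) = -16455*1/11351 + 5548*(-1/16410) = -16455/11351 - 2774/8205 = -166500949/93134955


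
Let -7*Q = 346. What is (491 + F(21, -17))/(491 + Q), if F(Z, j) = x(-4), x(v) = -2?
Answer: 3423/3091 ≈ 1.1074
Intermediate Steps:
Q = -346/7 (Q = -1/7*346 = -346/7 ≈ -49.429)
F(Z, j) = -2
(491 + F(21, -17))/(491 + Q) = (491 - 2)/(491 - 346/7) = 489/(3091/7) = 489*(7/3091) = 3423/3091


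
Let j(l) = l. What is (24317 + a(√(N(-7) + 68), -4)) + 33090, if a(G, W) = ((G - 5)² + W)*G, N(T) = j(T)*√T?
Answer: 57407 + √(68 - 7*I*√7)*(-4 + (5 - √(68 - 7*I*√7))²) ≈ 57447.0 - 67.949*I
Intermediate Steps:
N(T) = T^(3/2) (N(T) = T*√T = T^(3/2))
a(G, W) = G*(W + (-5 + G)²) (a(G, W) = ((-5 + G)² + W)*G = (W + (-5 + G)²)*G = G*(W + (-5 + G)²))
(24317 + a(√(N(-7) + 68), -4)) + 33090 = (24317 + √((-7)^(3/2) + 68)*(-4 + (-5 + √((-7)^(3/2) + 68))²)) + 33090 = (24317 + √(-7*I*√7 + 68)*(-4 + (-5 + √(-7*I*√7 + 68))²)) + 33090 = (24317 + √(68 - 7*I*√7)*(-4 + (-5 + √(68 - 7*I*√7))²)) + 33090 = 57407 + √(68 - 7*I*√7)*(-4 + (-5 + √(68 - 7*I*√7))²)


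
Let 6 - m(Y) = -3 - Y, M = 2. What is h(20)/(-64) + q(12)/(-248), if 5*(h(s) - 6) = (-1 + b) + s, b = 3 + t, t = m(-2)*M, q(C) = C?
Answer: -1263/4960 ≈ -0.25464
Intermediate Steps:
m(Y) = 9 + Y (m(Y) = 6 - (-3 - Y) = 6 + (3 + Y) = 9 + Y)
t = 14 (t = (9 - 2)*2 = 7*2 = 14)
b = 17 (b = 3 + 14 = 17)
h(s) = 46/5 + s/5 (h(s) = 6 + ((-1 + 17) + s)/5 = 6 + (16 + s)/5 = 6 + (16/5 + s/5) = 46/5 + s/5)
h(20)/(-64) + q(12)/(-248) = (46/5 + (1/5)*20)/(-64) + 12/(-248) = (46/5 + 4)*(-1/64) + 12*(-1/248) = (66/5)*(-1/64) - 3/62 = -33/160 - 3/62 = -1263/4960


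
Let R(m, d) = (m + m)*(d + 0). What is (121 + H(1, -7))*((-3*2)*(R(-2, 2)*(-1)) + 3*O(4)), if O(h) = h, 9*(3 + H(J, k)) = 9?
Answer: -4284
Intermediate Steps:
H(J, k) = -2 (H(J, k) = -3 + (⅑)*9 = -3 + 1 = -2)
R(m, d) = 2*d*m (R(m, d) = (2*m)*d = 2*d*m)
(121 + H(1, -7))*((-3*2)*(R(-2, 2)*(-1)) + 3*O(4)) = (121 - 2)*((-3*2)*((2*2*(-2))*(-1)) + 3*4) = 119*(-(-48)*(-1) + 12) = 119*(-6*8 + 12) = 119*(-48 + 12) = 119*(-36) = -4284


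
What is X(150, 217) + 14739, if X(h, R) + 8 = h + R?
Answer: 15098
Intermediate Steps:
X(h, R) = -8 + R + h (X(h, R) = -8 + (h + R) = -8 + (R + h) = -8 + R + h)
X(150, 217) + 14739 = (-8 + 217 + 150) + 14739 = 359 + 14739 = 15098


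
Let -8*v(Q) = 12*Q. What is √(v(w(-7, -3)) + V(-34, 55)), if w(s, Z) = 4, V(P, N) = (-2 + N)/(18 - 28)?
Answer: I*√1130/10 ≈ 3.3615*I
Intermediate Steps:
V(P, N) = ⅕ - N/10 (V(P, N) = (-2 + N)/(-10) = (-2 + N)*(-⅒) = ⅕ - N/10)
v(Q) = -3*Q/2
√(v(w(-7, -3)) + V(-34, 55)) = √(-3/2*4 + (⅕ - ⅒*55)) = √(-6 + (⅕ - 11/2)) = √(-6 - 53/10) = √(-113/10) = I*√1130/10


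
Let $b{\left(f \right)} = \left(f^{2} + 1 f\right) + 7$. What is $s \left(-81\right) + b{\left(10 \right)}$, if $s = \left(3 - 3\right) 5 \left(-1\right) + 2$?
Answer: $-45$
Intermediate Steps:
$b{\left(f \right)} = 7 + f + f^{2}$ ($b{\left(f \right)} = \left(f^{2} + f\right) + 7 = \left(f + f^{2}\right) + 7 = 7 + f + f^{2}$)
$s = 2$ ($s = 0 \cdot 5 \left(-1\right) + 2 = 0 \left(-1\right) + 2 = 0 + 2 = 2$)
$s \left(-81\right) + b{\left(10 \right)} = 2 \left(-81\right) + \left(7 + 10 + 10^{2}\right) = -162 + \left(7 + 10 + 100\right) = -162 + 117 = -45$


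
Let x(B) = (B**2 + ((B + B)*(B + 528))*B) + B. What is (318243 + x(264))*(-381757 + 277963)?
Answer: -11498991314598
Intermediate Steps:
x(B) = B + B**2 + 2*B**2*(528 + B) (x(B) = (B**2 + ((2*B)*(528 + B))*B) + B = (B**2 + (2*B*(528 + B))*B) + B = (B**2 + 2*B**2*(528 + B)) + B = B + B**2 + 2*B**2*(528 + B))
(318243 + x(264))*(-381757 + 277963) = (318243 + 264*(1 + 2*264**2 + 1057*264))*(-381757 + 277963) = (318243 + 264*(1 + 2*69696 + 279048))*(-103794) = (318243 + 264*(1 + 139392 + 279048))*(-103794) = (318243 + 264*418441)*(-103794) = (318243 + 110468424)*(-103794) = 110786667*(-103794) = -11498991314598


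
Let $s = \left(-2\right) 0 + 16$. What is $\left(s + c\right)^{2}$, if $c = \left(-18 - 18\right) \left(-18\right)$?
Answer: $440896$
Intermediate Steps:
$c = 648$ ($c = \left(-36\right) \left(-18\right) = 648$)
$s = 16$ ($s = 0 + 16 = 16$)
$\left(s + c\right)^{2} = \left(16 + 648\right)^{2} = 664^{2} = 440896$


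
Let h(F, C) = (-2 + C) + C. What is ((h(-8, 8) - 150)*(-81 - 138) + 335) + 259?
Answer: 30378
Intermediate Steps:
h(F, C) = -2 + 2*C
((h(-8, 8) - 150)*(-81 - 138) + 335) + 259 = (((-2 + 2*8) - 150)*(-81 - 138) + 335) + 259 = (((-2 + 16) - 150)*(-219) + 335) + 259 = ((14 - 150)*(-219) + 335) + 259 = (-136*(-219) + 335) + 259 = (29784 + 335) + 259 = 30119 + 259 = 30378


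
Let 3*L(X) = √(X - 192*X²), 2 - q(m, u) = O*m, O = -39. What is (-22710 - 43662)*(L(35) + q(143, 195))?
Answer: -370289388 - 22124*I*√235165 ≈ -3.7029e+8 - 1.0729e+7*I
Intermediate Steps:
q(m, u) = 2 + 39*m (q(m, u) = 2 - (-39)*m = 2 + 39*m)
L(X) = √(X - 192*X²)/3
(-22710 - 43662)*(L(35) + q(143, 195)) = (-22710 - 43662)*(√(35*(1 - 192*35))/3 + (2 + 39*143)) = -66372*(√(35*(1 - 6720))/3 + (2 + 5577)) = -66372*(√(35*(-6719))/3 + 5579) = -66372*(√(-235165)/3 + 5579) = -66372*((I*√235165)/3 + 5579) = -66372*(I*√235165/3 + 5579) = -66372*(5579 + I*√235165/3) = -370289388 - 22124*I*√235165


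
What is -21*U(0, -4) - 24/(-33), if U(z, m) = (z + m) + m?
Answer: 1856/11 ≈ 168.73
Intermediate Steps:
U(z, m) = z + 2*m (U(z, m) = (m + z) + m = z + 2*m)
-21*U(0, -4) - 24/(-33) = -21*(0 + 2*(-4)) - 24/(-33) = -21*(0 - 8) - 24*(-1/33) = -21*(-8) + 8/11 = 168 + 8/11 = 1856/11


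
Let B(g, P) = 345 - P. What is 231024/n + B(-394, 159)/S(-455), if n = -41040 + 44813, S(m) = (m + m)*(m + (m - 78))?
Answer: 14836411407/242302060 ≈ 61.231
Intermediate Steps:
S(m) = 2*m*(-78 + 2*m) (S(m) = (2*m)*(m + (-78 + m)) = (2*m)*(-78 + 2*m) = 2*m*(-78 + 2*m))
n = 3773
231024/n + B(-394, 159)/S(-455) = 231024/3773 + (345 - 1*159)/((4*(-455)*(-39 - 455))) = 231024*(1/3773) + (345 - 159)/((4*(-455)*(-494))) = 231024/3773 + 186/899080 = 231024/3773 + 186*(1/899080) = 231024/3773 + 93/449540 = 14836411407/242302060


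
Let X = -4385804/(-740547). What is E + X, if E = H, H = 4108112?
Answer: 3042254403068/740547 ≈ 4.1081e+6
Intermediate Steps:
X = 4385804/740547 (X = -4385804*(-1/740547) = 4385804/740547 ≈ 5.9224)
E = 4108112
E + X = 4108112 + 4385804/740547 = 3042254403068/740547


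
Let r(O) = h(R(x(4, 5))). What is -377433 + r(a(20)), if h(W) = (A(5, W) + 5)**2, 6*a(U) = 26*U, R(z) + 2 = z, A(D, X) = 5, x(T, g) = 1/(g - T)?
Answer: -377333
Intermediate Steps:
R(z) = -2 + z
a(U) = 13*U/3 (a(U) = (26*U)/6 = 13*U/3)
h(W) = 100 (h(W) = (5 + 5)**2 = 10**2 = 100)
r(O) = 100
-377433 + r(a(20)) = -377433 + 100 = -377333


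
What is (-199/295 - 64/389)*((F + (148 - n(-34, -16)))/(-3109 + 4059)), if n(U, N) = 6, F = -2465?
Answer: 223683993/109017250 ≈ 2.0518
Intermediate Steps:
(-199/295 - 64/389)*((F + (148 - n(-34, -16)))/(-3109 + 4059)) = (-199/295 - 64/389)*((-2465 + (148 - 1*6))/(-3109 + 4059)) = (-199*1/295 - 64*1/389)*((-2465 + (148 - 6))/950) = (-199/295 - 64/389)*((-2465 + 142)*(1/950)) = -(-223683993)/(114755*950) = -96291/114755*(-2323/950) = 223683993/109017250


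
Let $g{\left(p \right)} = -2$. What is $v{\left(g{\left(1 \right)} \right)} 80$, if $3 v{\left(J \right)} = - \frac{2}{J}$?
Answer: $\frac{80}{3} \approx 26.667$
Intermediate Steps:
$v{\left(J \right)} = - \frac{2}{3 J}$ ($v{\left(J \right)} = \frac{\left(-2\right) \frac{1}{J}}{3} = - \frac{2}{3 J}$)
$v{\left(g{\left(1 \right)} \right)} 80 = - \frac{2}{3 \left(-2\right)} 80 = \left(- \frac{2}{3}\right) \left(- \frac{1}{2}\right) 80 = \frac{1}{3} \cdot 80 = \frac{80}{3}$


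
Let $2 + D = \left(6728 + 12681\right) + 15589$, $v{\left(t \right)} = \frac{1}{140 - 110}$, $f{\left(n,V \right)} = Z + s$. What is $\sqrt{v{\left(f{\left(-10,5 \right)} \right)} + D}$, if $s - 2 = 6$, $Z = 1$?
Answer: $\frac{\sqrt{31496430}}{30} \approx 187.07$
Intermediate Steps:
$s = 8$ ($s = 2 + 6 = 8$)
$f{\left(n,V \right)} = 9$ ($f{\left(n,V \right)} = 1 + 8 = 9$)
$v{\left(t \right)} = \frac{1}{30}$
$D = 34996$ ($D = -2 + \left(\left(6728 + 12681\right) + 15589\right) = -2 + \left(19409 + 15589\right) = -2 + 34998 = 34996$)
$\sqrt{v{\left(f{\left(-10,5 \right)} \right)} + D} = \sqrt{\frac{1}{30} + 34996} = \sqrt{\frac{1049881}{30}} = \frac{\sqrt{31496430}}{30}$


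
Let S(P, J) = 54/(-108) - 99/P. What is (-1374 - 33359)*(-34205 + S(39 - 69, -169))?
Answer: 5939725063/5 ≈ 1.1879e+9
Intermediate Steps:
S(P, J) = -½ - 99/P (S(P, J) = 54*(-1/108) - 99/P = -½ - 99/P)
(-1374 - 33359)*(-34205 + S(39 - 69, -169)) = (-1374 - 33359)*(-34205 + (-198 - (39 - 69))/(2*(39 - 69))) = -34733*(-34205 + (½)*(-198 - 1*(-30))/(-30)) = -34733*(-34205 + (½)*(-1/30)*(-198 + 30)) = -34733*(-34205 + (½)*(-1/30)*(-168)) = -34733*(-34205 + 14/5) = -34733*(-171011/5) = 5939725063/5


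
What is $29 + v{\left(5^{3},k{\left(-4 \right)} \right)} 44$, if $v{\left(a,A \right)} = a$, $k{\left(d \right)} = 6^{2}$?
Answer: $5529$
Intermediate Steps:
$k{\left(d \right)} = 36$
$29 + v{\left(5^{3},k{\left(-4 \right)} \right)} 44 = 29 + 5^{3} \cdot 44 = 29 + 125 \cdot 44 = 29 + 5500 = 5529$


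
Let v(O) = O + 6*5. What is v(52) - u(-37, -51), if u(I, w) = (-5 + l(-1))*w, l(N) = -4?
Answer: -377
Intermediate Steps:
v(O) = 30 + O (v(O) = O + 30 = 30 + O)
u(I, w) = -9*w (u(I, w) = (-5 - 4)*w = -9*w)
v(52) - u(-37, -51) = (30 + 52) - (-9)*(-51) = 82 - 1*459 = 82 - 459 = -377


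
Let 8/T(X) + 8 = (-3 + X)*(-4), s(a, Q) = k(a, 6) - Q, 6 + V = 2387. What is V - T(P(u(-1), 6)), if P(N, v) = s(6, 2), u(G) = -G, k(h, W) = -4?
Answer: 16665/7 ≈ 2380.7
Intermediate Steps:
V = 2381 (V = -6 + 2387 = 2381)
s(a, Q) = -4 - Q
P(N, v) = -6 (P(N, v) = -4 - 1*2 = -4 - 2 = -6)
T(X) = 8/(4 - 4*X) (T(X) = 8/(-8 + (-3 + X)*(-4)) = 8/(-8 + (12 - 4*X)) = 8/(4 - 4*X))
V - T(P(u(-1), 6)) = 2381 - (-2)/(-1 - 6) = 2381 - (-2)/(-7) = 2381 - (-2)*(-1)/7 = 2381 - 1*2/7 = 2381 - 2/7 = 16665/7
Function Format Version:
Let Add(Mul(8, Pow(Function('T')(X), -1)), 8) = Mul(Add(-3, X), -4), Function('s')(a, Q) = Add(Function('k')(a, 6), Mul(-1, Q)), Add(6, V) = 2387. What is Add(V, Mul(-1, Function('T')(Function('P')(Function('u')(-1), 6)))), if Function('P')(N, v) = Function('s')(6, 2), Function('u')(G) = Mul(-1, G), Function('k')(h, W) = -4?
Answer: Rational(16665, 7) ≈ 2380.7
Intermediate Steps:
V = 2381 (V = Add(-6, 2387) = 2381)
Function('s')(a, Q) = Add(-4, Mul(-1, Q))
Function('P')(N, v) = -6 (Function('P')(N, v) = Add(-4, Mul(-1, 2)) = Add(-4, -2) = -6)
Function('T')(X) = Mul(8, Pow(Add(4, Mul(-4, X)), -1)) (Function('T')(X) = Mul(8, Pow(Add(-8, Mul(Add(-3, X), -4)), -1)) = Mul(8, Pow(Add(-8, Add(12, Mul(-4, X))), -1)) = Mul(8, Pow(Add(4, Mul(-4, X)), -1)))
Add(V, Mul(-1, Function('T')(Function('P')(Function('u')(-1), 6)))) = Add(2381, Mul(-1, Mul(-2, Pow(Add(-1, -6), -1)))) = Add(2381, Mul(-1, Mul(-2, Pow(-7, -1)))) = Add(2381, Mul(-1, Mul(-2, Rational(-1, 7)))) = Add(2381, Mul(-1, Rational(2, 7))) = Add(2381, Rational(-2, 7)) = Rational(16665, 7)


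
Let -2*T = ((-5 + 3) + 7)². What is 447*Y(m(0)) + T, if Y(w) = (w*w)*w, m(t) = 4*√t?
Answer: -25/2 ≈ -12.500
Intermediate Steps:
T = -25/2 (T = -((-5 + 3) + 7)²/2 = -(-2 + 7)²/2 = -½*5² = -½*25 = -25/2 ≈ -12.500)
Y(w) = w³ (Y(w) = w²*w = w³)
447*Y(m(0)) + T = 447*(4*√0)³ - 25/2 = 447*(4*0)³ - 25/2 = 447*0³ - 25/2 = 447*0 - 25/2 = 0 - 25/2 = -25/2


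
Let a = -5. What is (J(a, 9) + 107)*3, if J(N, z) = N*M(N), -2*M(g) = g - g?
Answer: 321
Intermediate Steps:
M(g) = 0 (M(g) = -(g - g)/2 = -½*0 = 0)
J(N, z) = 0 (J(N, z) = N*0 = 0)
(J(a, 9) + 107)*3 = (0 + 107)*3 = 107*3 = 321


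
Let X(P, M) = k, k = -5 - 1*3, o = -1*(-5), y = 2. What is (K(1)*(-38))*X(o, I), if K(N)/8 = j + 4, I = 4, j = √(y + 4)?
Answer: 9728 + 2432*√6 ≈ 15685.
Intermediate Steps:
j = √6 (j = √(2 + 4) = √6 ≈ 2.4495)
o = 5
K(N) = 32 + 8*√6 (K(N) = 8*(√6 + 4) = 8*(4 + √6) = 32 + 8*√6)
k = -8 (k = -5 - 3 = -8)
X(P, M) = -8
(K(1)*(-38))*X(o, I) = ((32 + 8*√6)*(-38))*(-8) = (-1216 - 304*√6)*(-8) = 9728 + 2432*√6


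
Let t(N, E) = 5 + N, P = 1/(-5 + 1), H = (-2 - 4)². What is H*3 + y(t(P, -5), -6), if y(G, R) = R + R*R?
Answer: 138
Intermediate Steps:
H = 36 (H = (-6)² = 36)
P = -¼ (P = 1/(-4) = -¼ ≈ -0.25000)
y(G, R) = R + R²
H*3 + y(t(P, -5), -6) = 36*3 - 6*(1 - 6) = 108 - 6*(-5) = 108 + 30 = 138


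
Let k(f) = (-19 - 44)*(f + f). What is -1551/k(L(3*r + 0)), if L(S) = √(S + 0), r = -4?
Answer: -517*I*√3/252 ≈ -3.5535*I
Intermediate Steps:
L(S) = √S
k(f) = -126*f
-1551/k(L(3*r + 0)) = -1551*(-1/(126*√(3*(-4) + 0))) = -1551*(-1/(126*√(-12 + 0))) = -1551*I*√3/756 = -517*I*√3/252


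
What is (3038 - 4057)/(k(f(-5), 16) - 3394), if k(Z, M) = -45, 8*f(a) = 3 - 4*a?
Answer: 1019/3439 ≈ 0.29631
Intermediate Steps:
f(a) = 3/8 - a/2 (f(a) = (3 - 4*a)/8 = 3/8 - a/2)
(3038 - 4057)/(k(f(-5), 16) - 3394) = (3038 - 4057)/(-45 - 3394) = -1019/(-3439) = -1019*(-1/3439) = 1019/3439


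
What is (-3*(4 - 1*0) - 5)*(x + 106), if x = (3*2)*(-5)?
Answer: -1292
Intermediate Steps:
x = -30 (x = 6*(-5) = -30)
(-3*(4 - 1*0) - 5)*(x + 106) = (-3*(4 - 1*0) - 5)*(-30 + 106) = (-3*(4 + 0) - 5)*76 = (-3*4 - 5)*76 = (-12 - 5)*76 = -17*76 = -1292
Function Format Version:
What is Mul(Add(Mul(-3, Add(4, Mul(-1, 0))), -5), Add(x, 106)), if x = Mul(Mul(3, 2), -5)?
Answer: -1292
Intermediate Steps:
x = -30 (x = Mul(6, -5) = -30)
Mul(Add(Mul(-3, Add(4, Mul(-1, 0))), -5), Add(x, 106)) = Mul(Add(Mul(-3, Add(4, Mul(-1, 0))), -5), Add(-30, 106)) = Mul(Add(Mul(-3, Add(4, 0)), -5), 76) = Mul(Add(Mul(-3, 4), -5), 76) = Mul(Add(-12, -5), 76) = Mul(-17, 76) = -1292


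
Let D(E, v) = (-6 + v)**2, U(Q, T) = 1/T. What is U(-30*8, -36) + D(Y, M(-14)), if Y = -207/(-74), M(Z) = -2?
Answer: 2303/36 ≈ 63.972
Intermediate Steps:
Y = 207/74 (Y = -207*(-1/74) = 207/74 ≈ 2.7973)
U(-30*8, -36) + D(Y, M(-14)) = 1/(-36) + (-6 - 2)**2 = -1/36 + (-8)**2 = -1/36 + 64 = 2303/36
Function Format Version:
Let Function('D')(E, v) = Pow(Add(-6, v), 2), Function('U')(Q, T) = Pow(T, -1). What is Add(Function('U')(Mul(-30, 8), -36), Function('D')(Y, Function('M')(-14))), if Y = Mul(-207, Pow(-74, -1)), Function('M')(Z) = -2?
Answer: Rational(2303, 36) ≈ 63.972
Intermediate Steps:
Y = Rational(207, 74) (Y = Mul(-207, Rational(-1, 74)) = Rational(207, 74) ≈ 2.7973)
Add(Function('U')(Mul(-30, 8), -36), Function('D')(Y, Function('M')(-14))) = Add(Pow(-36, -1), Pow(Add(-6, -2), 2)) = Add(Rational(-1, 36), Pow(-8, 2)) = Add(Rational(-1, 36), 64) = Rational(2303, 36)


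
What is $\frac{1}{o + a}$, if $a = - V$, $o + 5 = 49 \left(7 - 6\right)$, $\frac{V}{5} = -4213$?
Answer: $\frac{1}{21109} \approx 4.7373 \cdot 10^{-5}$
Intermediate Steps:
$V = -21065$ ($V = 5 \left(-4213\right) = -21065$)
$o = 44$ ($o = -5 + 49 \left(7 - 6\right) = -5 + 49 \cdot 1 = -5 + 49 = 44$)
$a = 21065$ ($a = \left(-1\right) \left(-21065\right) = 21065$)
$\frac{1}{o + a} = \frac{1}{44 + 21065} = \frac{1}{21109}$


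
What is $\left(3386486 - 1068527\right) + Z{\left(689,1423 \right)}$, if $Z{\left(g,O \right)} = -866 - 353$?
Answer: $2316740$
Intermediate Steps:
$Z{\left(g,O \right)} = -1219$ ($Z{\left(g,O \right)} = -866 - 353 = -1219$)
$\left(3386486 - 1068527\right) + Z{\left(689,1423 \right)} = \left(3386486 - 1068527\right) - 1219 = 2317959 - 1219 = 2316740$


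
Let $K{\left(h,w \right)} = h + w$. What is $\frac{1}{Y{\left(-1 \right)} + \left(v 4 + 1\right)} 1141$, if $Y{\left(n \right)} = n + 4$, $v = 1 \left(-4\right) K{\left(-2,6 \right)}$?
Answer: $- \frac{1141}{60} \approx -19.017$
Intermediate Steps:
$v = -16$ ($v = 1 \left(-4\right) \left(-2 + 6\right) = \left(-4\right) 4 = -16$)
$Y{\left(n \right)} = 4 + n$
$\frac{1}{Y{\left(-1 \right)} + \left(v 4 + 1\right)} 1141 = \frac{1}{\left(4 - 1\right) + \left(\left(-16\right) 4 + 1\right)} 1141 = \frac{1}{3 + \left(-64 + 1\right)} 1141 = \frac{1}{3 - 63} \cdot 1141 = \frac{1}{-60} \cdot 1141 = \left(- \frac{1}{60}\right) 1141 = - \frac{1141}{60}$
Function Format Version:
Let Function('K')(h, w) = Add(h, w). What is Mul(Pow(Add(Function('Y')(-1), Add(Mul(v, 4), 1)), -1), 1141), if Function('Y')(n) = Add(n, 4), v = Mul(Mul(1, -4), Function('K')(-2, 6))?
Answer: Rational(-1141, 60) ≈ -19.017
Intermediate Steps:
v = -16 (v = Mul(Mul(1, -4), Add(-2, 6)) = Mul(-4, 4) = -16)
Function('Y')(n) = Add(4, n)
Mul(Pow(Add(Function('Y')(-1), Add(Mul(v, 4), 1)), -1), 1141) = Mul(Pow(Add(Add(4, -1), Add(Mul(-16, 4), 1)), -1), 1141) = Mul(Pow(Add(3, Add(-64, 1)), -1), 1141) = Mul(Pow(Add(3, -63), -1), 1141) = Mul(Pow(-60, -1), 1141) = Mul(Rational(-1, 60), 1141) = Rational(-1141, 60)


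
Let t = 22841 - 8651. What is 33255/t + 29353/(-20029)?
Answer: 16636355/18947434 ≈ 0.87803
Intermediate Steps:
t = 14190
33255/t + 29353/(-20029) = 33255/14190 + 29353/(-20029) = 33255*(1/14190) + 29353*(-1/20029) = 2217/946 - 29353/20029 = 16636355/18947434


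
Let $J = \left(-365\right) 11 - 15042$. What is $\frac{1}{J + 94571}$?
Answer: $\frac{1}{75514} \approx 1.3243 \cdot 10^{-5}$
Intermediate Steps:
$J = -19057$ ($J = -4015 - 15042 = -19057$)
$\frac{1}{J + 94571} = \frac{1}{-19057 + 94571} = \frac{1}{75514}$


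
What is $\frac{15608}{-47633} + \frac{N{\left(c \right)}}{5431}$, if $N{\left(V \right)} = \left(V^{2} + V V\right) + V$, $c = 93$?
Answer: $\frac{743618455}{258694823} \approx 2.8745$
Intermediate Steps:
$N{\left(V \right)} = V + 2 V^{2}$ ($N{\left(V \right)} = \left(V^{2} + V^{2}\right) + V = 2 V^{2} + V = V + 2 V^{2}$)
$\frac{15608}{-47633} + \frac{N{\left(c \right)}}{5431} = \frac{15608}{-47633} + \frac{93 \left(1 + 2 \cdot 93\right)}{5431} = 15608 \left(- \frac{1}{47633}\right) + 93 \left(1 + 186\right) \frac{1}{5431} = - \frac{15608}{47633} + 93 \cdot 187 \cdot \frac{1}{5431} = - \frac{15608}{47633} + 17391 \cdot \frac{1}{5431} = - \frac{15608}{47633} + \frac{17391}{5431} = \frac{743618455}{258694823}$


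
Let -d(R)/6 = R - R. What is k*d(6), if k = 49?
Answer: 0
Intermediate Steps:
d(R) = 0 (d(R) = -6*(R - R) = -6*0 = 0)
k*d(6) = 49*0 = 0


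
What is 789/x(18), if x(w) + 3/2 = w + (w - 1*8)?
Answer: 1578/53 ≈ 29.774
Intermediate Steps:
x(w) = -19/2 + 2*w (x(w) = -3/2 + (w + (w - 1*8)) = -3/2 + (w + (w - 8)) = -3/2 + (w + (-8 + w)) = -3/2 + (-8 + 2*w) = -19/2 + 2*w)
789/x(18) = 789/(-19/2 + 2*18) = 789/(-19/2 + 36) = 789/(53/2) = 789*(2/53) = 1578/53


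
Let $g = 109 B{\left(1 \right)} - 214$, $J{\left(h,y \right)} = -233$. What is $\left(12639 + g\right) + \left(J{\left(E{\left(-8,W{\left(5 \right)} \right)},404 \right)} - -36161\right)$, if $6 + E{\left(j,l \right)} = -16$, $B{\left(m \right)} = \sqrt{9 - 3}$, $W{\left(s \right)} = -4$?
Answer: $48353 + 109 \sqrt{6} \approx 48620.0$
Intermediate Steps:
$B{\left(m \right)} = \sqrt{6}$
$E{\left(j,l \right)} = -22$ ($E{\left(j,l \right)} = -6 - 16 = -22$)
$g = -214 + 109 \sqrt{6}$ ($g = 109 \sqrt{6} - 214 = -214 + 109 \sqrt{6} \approx 52.994$)
$\left(12639 + g\right) + \left(J{\left(E{\left(-8,W{\left(5 \right)} \right)},404 \right)} - -36161\right) = \left(12639 - \left(214 - 109 \sqrt{6}\right)\right) - -35928 = \left(12425 + 109 \sqrt{6}\right) + \left(-233 + 36161\right) = \left(12425 + 109 \sqrt{6}\right) + 35928 = 48353 + 109 \sqrt{6}$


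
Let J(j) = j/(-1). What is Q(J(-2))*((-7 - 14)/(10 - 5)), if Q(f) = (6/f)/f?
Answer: -63/10 ≈ -6.3000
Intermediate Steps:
J(j) = -j (J(j) = j*(-1) = -j)
Q(f) = 6/f**2
Q(J(-2))*((-7 - 14)/(10 - 5)) = (6/(-1*(-2))**2)*((-7 - 14)/(10 - 5)) = (6/2**2)*(-21/5) = (6*(1/4))*(-21*1/5) = (3/2)*(-21/5) = -63/10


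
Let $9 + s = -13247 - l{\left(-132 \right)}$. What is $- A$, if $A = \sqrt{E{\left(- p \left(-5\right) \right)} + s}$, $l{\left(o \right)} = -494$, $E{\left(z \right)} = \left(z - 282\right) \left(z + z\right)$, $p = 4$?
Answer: $- i \sqrt{23242} \approx - 152.45 i$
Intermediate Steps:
$E{\left(z \right)} = 2 z \left(-282 + z\right)$ ($E{\left(z \right)} = \left(-282 + z\right) 2 z = 2 z \left(-282 + z\right)$)
$s = -12762$ ($s = -9 - 12753 = -12762$)
$A = i \sqrt{23242}$ ($A = \sqrt{2 \left(-1\right) 4 \left(-5\right) \left(-282 + \left(-1\right) 4 \left(-5\right)\right) - 12762} = \sqrt{2 \left(\left(-4\right) \left(-5\right)\right) \left(-282 - -20\right) - 12762} = \sqrt{2 \cdot 20 \left(-282 + 20\right) - 12762} = \sqrt{2 \cdot 20 \left(-262\right) - 12762} = \sqrt{-10480 - 12762} = \sqrt{-23242} = i \sqrt{23242} \approx 152.45 i$)
$- A = - i \sqrt{23242}$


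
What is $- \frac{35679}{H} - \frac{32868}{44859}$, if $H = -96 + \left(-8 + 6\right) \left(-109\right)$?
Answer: $- \frac{534844719}{1824266} \approx -293.18$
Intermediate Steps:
$H = 122$ ($H = -96 - -218 = -96 + 218 = 122$)
$- \frac{35679}{H} - \frac{32868}{44859} = - \frac{35679}{122} - \frac{32868}{44859} = \left(-35679\right) \frac{1}{122} - \frac{10956}{14953} = - \frac{35679}{122} - \frac{10956}{14953} = - \frac{534844719}{1824266}$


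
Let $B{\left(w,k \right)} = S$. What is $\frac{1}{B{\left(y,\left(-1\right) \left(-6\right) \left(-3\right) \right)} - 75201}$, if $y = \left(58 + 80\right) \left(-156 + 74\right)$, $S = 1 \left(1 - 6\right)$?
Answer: $- \frac{1}{75206} \approx -1.3297 \cdot 10^{-5}$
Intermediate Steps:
$S = -5$ ($S = 1 \left(-5\right) = -5$)
$y = -11316$ ($y = 138 \left(-82\right) = -11316$)
$B{\left(w,k \right)} = -5$
$\frac{1}{B{\left(y,\left(-1\right) \left(-6\right) \left(-3\right) \right)} - 75201} = \frac{1}{-5 - 75201} = \frac{1}{-75206} = - \frac{1}{75206}$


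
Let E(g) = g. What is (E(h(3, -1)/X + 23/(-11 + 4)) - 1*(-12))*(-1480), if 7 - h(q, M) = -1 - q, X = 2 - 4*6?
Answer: -85100/7 ≈ -12157.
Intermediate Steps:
X = -22 (X = 2 - 24 = -22)
h(q, M) = 8 + q (h(q, M) = 7 - (-1 - q) = 7 + (1 + q) = 8 + q)
(E(h(3, -1)/X + 23/(-11 + 4)) - 1*(-12))*(-1480) = (((8 + 3)/(-22) + 23/(-11 + 4)) - 1*(-12))*(-1480) = ((11*(-1/22) + 23/(-7)) + 12)*(-1480) = ((-½ + 23*(-⅐)) + 12)*(-1480) = ((-½ - 23/7) + 12)*(-1480) = (-53/14 + 12)*(-1480) = (115/14)*(-1480) = -85100/7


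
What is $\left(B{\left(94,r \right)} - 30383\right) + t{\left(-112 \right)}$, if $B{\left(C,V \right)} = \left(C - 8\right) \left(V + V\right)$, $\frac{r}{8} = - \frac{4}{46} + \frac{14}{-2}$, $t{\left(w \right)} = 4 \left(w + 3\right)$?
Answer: $- \frac{933125}{23} \approx -40571.0$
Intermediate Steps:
$t{\left(w \right)} = 12 + 4 w$ ($t{\left(w \right)} = 4 \left(3 + w\right) = 12 + 4 w$)
$r = - \frac{1304}{23}$ ($r = 8 \left(- \frac{4}{46} + \frac{14}{-2}\right) = 8 \left(\left(-4\right) \frac{1}{46} + 14 \left(- \frac{1}{2}\right)\right) = 8 \left(- \frac{2}{23} - 7\right) = 8 \left(- \frac{163}{23}\right) = - \frac{1304}{23} \approx -56.696$)
$B{\left(C,V \right)} = 2 V \left(-8 + C\right)$ ($B{\left(C,V \right)} = \left(-8 + C\right) 2 V = 2 V \left(-8 + C\right)$)
$\left(B{\left(94,r \right)} - 30383\right) + t{\left(-112 \right)} = \left(2 \left(- \frac{1304}{23}\right) \left(-8 + 94\right) - 30383\right) + \left(12 + 4 \left(-112\right)\right) = \left(2 \left(- \frac{1304}{23}\right) 86 - 30383\right) + \left(12 - 448\right) = \left(- \frac{224288}{23} - 30383\right) - 436 = - \frac{923097}{23} - 436 = - \frac{933125}{23}$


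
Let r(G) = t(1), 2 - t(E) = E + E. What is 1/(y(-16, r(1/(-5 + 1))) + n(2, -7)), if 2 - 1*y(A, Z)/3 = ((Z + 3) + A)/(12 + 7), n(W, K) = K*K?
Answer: 19/1084 ≈ 0.017528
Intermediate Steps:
t(E) = 2 - 2*E (t(E) = 2 - (E + E) = 2 - 2*E)
n(W, K) = K²
r(G) = 0 (r(G) = 2 - 2*1 = 2 - 2 = 0)
y(A, Z) = 105/19 - 3*A/19 - 3*Z/19 (y(A, Z) = 6 - 3*((Z + 3) + A)/(12 + 7) = 6 - 3*((3 + Z) + A)/19 = 6 - 3*(3 + A + Z)/19 = 6 - 3*(3/19 + A/19 + Z/19) = 6 + (-9/19 - 3*A/19 - 3*Z/19) = 105/19 - 3*A/19 - 3*Z/19)
1/(y(-16, r(1/(-5 + 1))) + n(2, -7)) = 1/((105/19 - 3/19*(-16) - 3/19*0) + (-7)²) = 1/((105/19 + 48/19 + 0) + 49) = 1/(153/19 + 49) = 1/(1084/19) = 19/1084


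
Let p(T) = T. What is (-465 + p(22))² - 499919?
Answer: -303670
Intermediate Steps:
(-465 + p(22))² - 499919 = (-465 + 22)² - 499919 = (-443)² - 499919 = 196249 - 499919 = -303670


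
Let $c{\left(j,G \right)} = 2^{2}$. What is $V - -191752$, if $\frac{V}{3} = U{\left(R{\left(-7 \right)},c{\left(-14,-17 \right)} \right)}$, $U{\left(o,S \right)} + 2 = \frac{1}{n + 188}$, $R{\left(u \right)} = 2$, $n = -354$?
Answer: $\frac{31829833}{166} \approx 1.9175 \cdot 10^{5}$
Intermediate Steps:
$c{\left(j,G \right)} = 4$
$U{\left(o,S \right)} = - \frac{333}{166}$ ($U{\left(o,S \right)} = -2 + \frac{1}{-354 + 188} = -2 + \frac{1}{-166} = -2 - \frac{1}{166} = - \frac{333}{166}$)
$V = - \frac{999}{166}$ ($V = 3 \left(- \frac{333}{166}\right) = - \frac{999}{166} \approx -6.0181$)
$V - -191752 = - \frac{999}{166} - -191752 = - \frac{999}{166} + 191752 = \frac{31829833}{166}$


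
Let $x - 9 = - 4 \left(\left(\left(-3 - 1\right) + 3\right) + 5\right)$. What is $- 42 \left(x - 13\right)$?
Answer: $840$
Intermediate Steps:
$x = -7$ ($x = 9 - 4 \left(\left(\left(-3 - 1\right) + 3\right) + 5\right) = 9 - 4 \left(\left(-4 + 3\right) + 5\right) = 9 - 4 \left(-1 + 5\right) = 9 - 16 = -7$)
$- 42 \left(x - 13\right) = - 42 \left(-7 - 13\right) = \left(-42\right) \left(-20\right) = 840$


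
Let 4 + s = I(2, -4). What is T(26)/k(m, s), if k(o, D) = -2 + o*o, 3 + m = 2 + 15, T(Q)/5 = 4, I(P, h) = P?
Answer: 10/97 ≈ 0.10309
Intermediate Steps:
T(Q) = 20 (T(Q) = 5*4 = 20)
m = 14 (m = -3 + (2 + 15) = -3 + 17 = 14)
s = -2 (s = -4 + 2 = -2)
k(o, D) = -2 + o²
T(26)/k(m, s) = 20/(-2 + 14²) = 20/(-2 + 196) = 20/194 = 20*(1/194) = 10/97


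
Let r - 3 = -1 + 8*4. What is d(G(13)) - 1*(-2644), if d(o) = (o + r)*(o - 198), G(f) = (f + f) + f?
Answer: -8963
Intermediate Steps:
r = 34 (r = 3 + (-1 + 8*4) = 3 + (-1 + 32) = 3 + 31 = 34)
G(f) = 3*f (G(f) = 2*f + f = 3*f)
d(o) = (-198 + o)*(34 + o) (d(o) = (o + 34)*(o - 198) = (34 + o)*(-198 + o) = (-198 + o)*(34 + o))
d(G(13)) - 1*(-2644) = (-6732 + (3*13)**2 - 492*13) - 1*(-2644) = (-6732 + 39**2 - 164*39) + 2644 = (-6732 + 1521 - 6396) + 2644 = -11607 + 2644 = -8963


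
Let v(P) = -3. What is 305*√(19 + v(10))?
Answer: 1220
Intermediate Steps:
305*√(19 + v(10)) = 305*√(19 - 3) = 305*√16 = 305*4 = 1220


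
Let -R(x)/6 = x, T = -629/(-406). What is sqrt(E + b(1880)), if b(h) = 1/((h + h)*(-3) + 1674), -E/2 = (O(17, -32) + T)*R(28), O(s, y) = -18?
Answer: I*sqrt(428949193744470)/278574 ≈ 74.347*I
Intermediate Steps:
T = 629/406 (T = -629*(-1/406) = 629/406 ≈ 1.5493)
R(x) = -6*x
E = -160296/29 (E = -2*(-18 + 629/406)*(-6*28) = -(-6679)*(-168)/203 = -2*80148/29 = -160296/29 ≈ -5527.4)
b(h) = 1/(1674 - 6*h) (b(h) = 1/((2*h)*(-3) + 1674) = 1/(-6*h + 1674) = 1/(1674 - 6*h))
sqrt(E + b(1880)) = sqrt(-160296/29 - 1/(-1674 + 6*1880)) = sqrt(-160296/29 - 1/(-1674 + 11280)) = sqrt(-160296/29 - 1/9606) = sqrt(-1539803405/278574) = I*sqrt(428949193744470)/278574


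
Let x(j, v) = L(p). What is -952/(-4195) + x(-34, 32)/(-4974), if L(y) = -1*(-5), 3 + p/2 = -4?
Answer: 4714273/20865930 ≈ 0.22593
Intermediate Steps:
p = -14 (p = -6 + 2*(-4) = -6 - 8 = -14)
L(y) = 5
x(j, v) = 5
-952/(-4195) + x(-34, 32)/(-4974) = -952/(-4195) + 5/(-4974) = -952*(-1/4195) + 5*(-1/4974) = 952/4195 - 5/4974 = 4714273/20865930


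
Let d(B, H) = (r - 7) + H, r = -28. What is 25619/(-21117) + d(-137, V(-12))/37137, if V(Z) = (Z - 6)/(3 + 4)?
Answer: -2221814464/1829851401 ≈ -1.2142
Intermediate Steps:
V(Z) = -6/7 + Z/7 (V(Z) = (-6 + Z)/7 = (-6 + Z)*(⅐) = -6/7 + Z/7)
d(B, H) = -35 + H (d(B, H) = (-28 - 7) + H = -35 + H)
25619/(-21117) + d(-137, V(-12))/37137 = 25619/(-21117) + (-35 + (-6/7 + (⅐)*(-12)))/37137 = 25619*(-1/21117) + (-35 + (-6/7 - 12/7))*(1/37137) = -25619/21117 + (-35 - 18/7)*(1/37137) = -25619/21117 - 263/7*1/37137 = -25619/21117 - 263/259959 = -2221814464/1829851401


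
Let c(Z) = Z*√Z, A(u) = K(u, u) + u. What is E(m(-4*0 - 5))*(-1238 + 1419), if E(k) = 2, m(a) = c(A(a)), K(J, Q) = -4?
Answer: 362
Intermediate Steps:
A(u) = -4 + u
c(Z) = Z^(3/2)
m(a) = (-4 + a)^(3/2)
E(m(-4*0 - 5))*(-1238 + 1419) = 2*(-1238 + 1419) = 2*181 = 362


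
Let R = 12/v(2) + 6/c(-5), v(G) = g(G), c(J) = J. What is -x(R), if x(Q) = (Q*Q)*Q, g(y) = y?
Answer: -13824/125 ≈ -110.59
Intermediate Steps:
v(G) = G
R = 24/5 (R = 12/2 + 6/(-5) = 12*(½) + 6*(-⅕) = 6 - 6/5 = 24/5 ≈ 4.8000)
x(Q) = Q³ (x(Q) = Q²*Q = Q³)
-x(R) = -(24/5)³ = -1*13824/125 = -13824/125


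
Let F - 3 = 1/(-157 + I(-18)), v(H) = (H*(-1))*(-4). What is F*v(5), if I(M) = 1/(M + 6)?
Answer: 22572/377 ≈ 59.873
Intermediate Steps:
I(M) = 1/(6 + M)
v(H) = 4*H (v(H) = -H*(-4) = 4*H)
F = 5643/1885 (F = 3 + 1/(-157 + 1/(6 - 18)) = 3 + 1/(-157 + 1/(-12)) = 3 + 1/(-157 - 1/12) = 3 + 1/(-1885/12) = 3 - 12/1885 = 5643/1885 ≈ 2.9936)
F*v(5) = 5643*(4*5)/1885 = (5643/1885)*20 = 22572/377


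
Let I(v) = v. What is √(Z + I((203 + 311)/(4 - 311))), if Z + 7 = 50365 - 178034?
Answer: I*√12033493122/307 ≈ 357.32*I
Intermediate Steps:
Z = -127676 (Z = -7 + (50365 - 178034) = -7 - 127669 = -127676)
√(Z + I((203 + 311)/(4 - 311))) = √(-127676 + (203 + 311)/(4 - 311)) = √(-127676 + 514/(-307)) = √(-127676 + 514*(-1/307)) = √(-127676 - 514/307) = √(-39197046/307) = I*√12033493122/307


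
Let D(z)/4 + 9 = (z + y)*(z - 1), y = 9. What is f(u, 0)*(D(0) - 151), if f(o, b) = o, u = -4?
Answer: 892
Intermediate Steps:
D(z) = -36 + 4*(-1 + z)*(9 + z) (D(z) = -36 + 4*((z + 9)*(z - 1)) = -36 + 4*((9 + z)*(-1 + z)) = -36 + 4*((-1 + z)*(9 + z)) = -36 + 4*(-1 + z)*(9 + z))
f(u, 0)*(D(0) - 151) = -4*((-72 + 4*0² + 32*0) - 151) = -4*((-72 + 4*0 + 0) - 151) = -4*((-72 + 0 + 0) - 151) = -4*(-72 - 151) = -4*(-223) = 892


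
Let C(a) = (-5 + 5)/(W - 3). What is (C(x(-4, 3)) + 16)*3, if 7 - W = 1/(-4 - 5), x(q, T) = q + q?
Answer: 48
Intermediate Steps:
x(q, T) = 2*q
W = 64/9 (W = 7 - 1/(-4 - 5) = 7 - 1/(-9) = 7 - 1*(-⅑) = 7 + ⅑ = 64/9 ≈ 7.1111)
C(a) = 0 (C(a) = (-5 + 5)/(64/9 - 3) = 0/(37/9) = 0*(9/37) = 0)
(C(x(-4, 3)) + 16)*3 = (0 + 16)*3 = 16*3 = 48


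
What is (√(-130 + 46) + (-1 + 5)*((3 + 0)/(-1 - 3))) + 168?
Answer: 165 + 2*I*√21 ≈ 165.0 + 9.1651*I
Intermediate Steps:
(√(-130 + 46) + (-1 + 5)*((3 + 0)/(-1 - 3))) + 168 = (√(-84) + 4*(3/(-4))) + 168 = (2*I*√21 + 4*(3*(-¼))) + 168 = (2*I*√21 + 4*(-¾)) + 168 = (2*I*√21 - 3) + 168 = (-3 + 2*I*√21) + 168 = 165 + 2*I*√21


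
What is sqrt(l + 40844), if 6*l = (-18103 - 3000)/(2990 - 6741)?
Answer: sqrt(170981647062)/2046 ≈ 202.10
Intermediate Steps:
l = 21103/22506 (l = ((-18103 - 3000)/(2990 - 6741))/6 = (-21103/(-3751))/6 = (-21103*(-1/3751))/6 = (1/6)*(21103/3751) = 21103/22506 ≈ 0.93766)
sqrt(l + 40844) = sqrt(21103/22506 + 40844) = sqrt(919256167/22506) = sqrt(170981647062)/2046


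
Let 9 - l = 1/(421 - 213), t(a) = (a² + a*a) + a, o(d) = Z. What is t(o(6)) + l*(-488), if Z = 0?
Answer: -114131/26 ≈ -4389.7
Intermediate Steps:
o(d) = 0
t(a) = a + 2*a² (t(a) = (a² + a²) + a = 2*a² + a = a + 2*a²)
l = 1871/208 (l = 9 - 1/(421 - 213) = 9 - 1/208 = 1871/208 ≈ 8.9952)
t(o(6)) + l*(-488) = 0*(1 + 2*0) + (1871/208)*(-488) = 0*(1 + 0) - 114131/26 = 0*1 - 114131/26 = 0 - 114131/26 = -114131/26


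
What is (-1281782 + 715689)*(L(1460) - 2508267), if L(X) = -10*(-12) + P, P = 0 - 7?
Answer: 1419848422322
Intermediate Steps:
P = -7
L(X) = 113 (L(X) = -10*(-12) - 7 = 120 - 7 = 113)
(-1281782 + 715689)*(L(1460) - 2508267) = (-1281782 + 715689)*(113 - 2508267) = -566093*(-2508154) = 1419848422322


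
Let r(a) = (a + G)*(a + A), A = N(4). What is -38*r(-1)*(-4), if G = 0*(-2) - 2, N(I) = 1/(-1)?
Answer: 912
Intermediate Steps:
N(I) = -1
A = -1
G = -2 (G = 0 - 2 = -2)
r(a) = (-1 + a)*(-2 + a) (r(a) = (a - 2)*(a - 1) = (-2 + a)*(-1 + a) = (-1 + a)*(-2 + a))
-38*r(-1)*(-4) = -38*(2 + (-1)² - 3*(-1))*(-4) = -38*(2 + 1 + 3)*(-4) = -38*6*(-4) = -228*(-4) = 912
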